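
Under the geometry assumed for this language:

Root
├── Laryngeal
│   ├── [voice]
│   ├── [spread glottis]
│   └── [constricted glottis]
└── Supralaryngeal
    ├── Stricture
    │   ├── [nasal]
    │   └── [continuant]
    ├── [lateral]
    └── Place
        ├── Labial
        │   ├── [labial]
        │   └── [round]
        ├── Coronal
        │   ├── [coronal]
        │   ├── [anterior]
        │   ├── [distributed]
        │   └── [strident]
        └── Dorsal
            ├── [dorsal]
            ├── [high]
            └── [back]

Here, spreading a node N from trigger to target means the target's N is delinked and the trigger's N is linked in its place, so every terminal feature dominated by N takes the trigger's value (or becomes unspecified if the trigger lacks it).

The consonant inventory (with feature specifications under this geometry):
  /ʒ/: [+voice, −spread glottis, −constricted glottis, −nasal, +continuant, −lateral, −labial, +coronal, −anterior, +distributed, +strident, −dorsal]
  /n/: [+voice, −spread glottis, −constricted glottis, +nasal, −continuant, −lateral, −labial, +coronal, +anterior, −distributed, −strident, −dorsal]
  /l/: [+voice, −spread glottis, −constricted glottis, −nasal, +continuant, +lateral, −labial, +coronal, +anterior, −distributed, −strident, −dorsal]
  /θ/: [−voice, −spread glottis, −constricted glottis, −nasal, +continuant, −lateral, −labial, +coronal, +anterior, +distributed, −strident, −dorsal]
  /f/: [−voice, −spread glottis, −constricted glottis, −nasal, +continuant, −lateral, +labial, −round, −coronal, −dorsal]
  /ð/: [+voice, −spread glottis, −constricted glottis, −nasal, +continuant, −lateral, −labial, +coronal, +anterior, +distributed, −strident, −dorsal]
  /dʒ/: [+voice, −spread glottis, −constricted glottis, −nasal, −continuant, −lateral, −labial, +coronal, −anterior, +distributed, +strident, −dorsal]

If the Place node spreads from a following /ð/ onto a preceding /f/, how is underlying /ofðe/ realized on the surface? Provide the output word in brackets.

Place immediately or transitively dominates [labial], [round], [coronal], [anterior], [distributed], [strident], [dorsal], [high], [back].
After delinking /f/'s Place and linking /ð/'s, the affected terminals become [−labial], [+coronal], [+anterior], [+distributed], [−strident], [−dorsal]; [voice], [spread glottis], [constricted glottis], … (outside Place) are retained from /f/.
Among the inventory, only /θ/ has exactly this specification, giving the surface form [oθðe].

[oθðe]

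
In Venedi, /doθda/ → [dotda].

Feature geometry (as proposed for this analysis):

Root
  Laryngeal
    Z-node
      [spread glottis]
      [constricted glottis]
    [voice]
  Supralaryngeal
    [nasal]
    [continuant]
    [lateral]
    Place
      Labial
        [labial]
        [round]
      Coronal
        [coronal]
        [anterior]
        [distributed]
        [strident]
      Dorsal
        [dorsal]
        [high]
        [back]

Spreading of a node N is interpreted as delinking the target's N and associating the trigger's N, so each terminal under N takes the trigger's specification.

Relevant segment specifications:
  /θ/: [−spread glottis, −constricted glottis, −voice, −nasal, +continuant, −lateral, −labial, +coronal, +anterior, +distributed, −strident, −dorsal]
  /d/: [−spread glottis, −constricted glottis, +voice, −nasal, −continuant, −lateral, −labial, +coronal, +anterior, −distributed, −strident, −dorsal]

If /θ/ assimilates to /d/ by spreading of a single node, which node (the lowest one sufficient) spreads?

Supralaryngeal

/θ/ and [t] differ in [continuant], [distributed]; every other specified feature is identical.
The smallest constituent containing every changed terminal is Supralaryngeal — each of its daughters lacks at least one of the affected features.
If Supralaryngeal spreads, every terminal under it takes /d/'s value, producing [t] as observed.
[voice] — on which /d/ differs from /θ/ — is unchanged, so Root cannot have spread; the constituent is no larger than Supralaryngeal.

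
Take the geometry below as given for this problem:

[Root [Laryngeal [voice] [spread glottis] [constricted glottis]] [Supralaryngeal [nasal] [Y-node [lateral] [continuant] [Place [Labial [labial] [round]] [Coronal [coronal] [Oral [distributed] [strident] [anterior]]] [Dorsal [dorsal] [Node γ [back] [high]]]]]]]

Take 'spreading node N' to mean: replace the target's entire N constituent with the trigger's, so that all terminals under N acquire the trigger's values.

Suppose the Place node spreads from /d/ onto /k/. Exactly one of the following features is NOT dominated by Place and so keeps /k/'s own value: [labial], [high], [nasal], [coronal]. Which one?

[nasal]

Under this geometry, Place contains [labial], [round], [coronal], [distributed], [strident], [anterior], [dorsal], [back], [high].
Of the listed options, [high], [labial], [coronal] are among these and would be overwritten by spreading Place.
[nasal] attaches under Supralaryngeal, not under Place, so /k/ retains its own value for [nasal].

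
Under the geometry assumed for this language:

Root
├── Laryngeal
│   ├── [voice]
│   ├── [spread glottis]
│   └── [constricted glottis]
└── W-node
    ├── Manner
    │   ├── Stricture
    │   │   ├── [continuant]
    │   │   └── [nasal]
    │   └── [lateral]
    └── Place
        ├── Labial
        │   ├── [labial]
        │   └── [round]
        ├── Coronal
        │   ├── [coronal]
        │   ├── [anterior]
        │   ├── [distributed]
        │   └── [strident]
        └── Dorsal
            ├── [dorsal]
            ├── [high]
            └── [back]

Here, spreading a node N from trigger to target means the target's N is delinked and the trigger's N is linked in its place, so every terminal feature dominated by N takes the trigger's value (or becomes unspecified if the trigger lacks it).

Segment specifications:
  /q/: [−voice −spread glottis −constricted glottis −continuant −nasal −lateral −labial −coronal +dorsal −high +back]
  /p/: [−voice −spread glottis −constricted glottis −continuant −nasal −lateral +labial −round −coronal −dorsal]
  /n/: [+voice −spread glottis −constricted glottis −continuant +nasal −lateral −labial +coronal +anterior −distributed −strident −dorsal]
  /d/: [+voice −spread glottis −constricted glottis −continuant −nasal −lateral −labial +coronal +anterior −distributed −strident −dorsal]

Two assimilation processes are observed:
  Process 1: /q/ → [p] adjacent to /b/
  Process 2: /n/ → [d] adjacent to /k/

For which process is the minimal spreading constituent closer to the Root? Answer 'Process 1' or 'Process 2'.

Process 1

In Process 1, [labial], [round], [dorsal], [high], [back] change, so the minimal spreading node is Place at depth 2.
In Process 2, [nasal] changes, so the minimal spreading node is [nasal] at depth 4.
Place is closer to Root than [nasal], so Process 1 spreads the higher node.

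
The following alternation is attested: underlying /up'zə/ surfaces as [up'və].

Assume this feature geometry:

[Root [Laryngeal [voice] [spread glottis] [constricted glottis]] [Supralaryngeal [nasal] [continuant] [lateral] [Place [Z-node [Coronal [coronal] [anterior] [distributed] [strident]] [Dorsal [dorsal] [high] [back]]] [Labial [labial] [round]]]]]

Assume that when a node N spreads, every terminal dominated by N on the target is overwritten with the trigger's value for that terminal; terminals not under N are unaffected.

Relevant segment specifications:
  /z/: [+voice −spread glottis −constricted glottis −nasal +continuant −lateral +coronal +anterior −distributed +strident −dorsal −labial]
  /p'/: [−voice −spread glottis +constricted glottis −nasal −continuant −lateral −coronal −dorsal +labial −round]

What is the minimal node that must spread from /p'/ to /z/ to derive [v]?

/z/ and [v] differ in [labial], [round], [coronal], [anterior], [distributed], [strident]; every other specified feature is identical.
The smallest constituent containing every changed terminal is Place — each of its daughters lacks at least one of the affected features.
Delinking /z/'s Place and associating /p'/'s Place gives precisely the feature bundle of [v].
[continuant] — on which /p'/ differs from /z/ — is unchanged, so neither Supralaryngeal nor anything higher can have spread; the constituent is no larger than Place.

Place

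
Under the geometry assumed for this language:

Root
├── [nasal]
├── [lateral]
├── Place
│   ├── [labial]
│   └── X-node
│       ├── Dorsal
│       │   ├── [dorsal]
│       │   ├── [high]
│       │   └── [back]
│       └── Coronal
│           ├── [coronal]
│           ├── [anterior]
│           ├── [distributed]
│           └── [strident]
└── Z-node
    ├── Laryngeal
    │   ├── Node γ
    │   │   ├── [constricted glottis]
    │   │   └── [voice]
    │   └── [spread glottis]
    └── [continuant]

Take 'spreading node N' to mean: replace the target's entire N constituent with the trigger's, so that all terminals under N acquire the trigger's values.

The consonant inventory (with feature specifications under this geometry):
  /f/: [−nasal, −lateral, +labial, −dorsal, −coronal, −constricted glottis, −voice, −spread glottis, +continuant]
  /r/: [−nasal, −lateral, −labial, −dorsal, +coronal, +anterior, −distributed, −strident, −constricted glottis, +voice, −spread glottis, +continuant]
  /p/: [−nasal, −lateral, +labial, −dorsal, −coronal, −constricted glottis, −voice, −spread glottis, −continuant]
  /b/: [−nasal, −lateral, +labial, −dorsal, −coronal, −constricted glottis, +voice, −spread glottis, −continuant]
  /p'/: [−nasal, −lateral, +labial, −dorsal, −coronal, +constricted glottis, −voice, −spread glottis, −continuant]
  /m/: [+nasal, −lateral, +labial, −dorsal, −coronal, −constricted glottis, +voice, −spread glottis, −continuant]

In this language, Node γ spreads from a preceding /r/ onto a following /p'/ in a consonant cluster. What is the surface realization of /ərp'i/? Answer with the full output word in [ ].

[ərbi]

Node γ immediately or transitively dominates [constricted glottis], [voice].
After delinking /p'/'s Node γ and linking /r/'s, the affected terminals become [−constricted glottis], [+voice]; [nasal], [lateral], [labial], … (outside Node γ) are retained from /p'/.
Among the inventory, only /b/ has exactly this specification, giving the surface form [ərbi].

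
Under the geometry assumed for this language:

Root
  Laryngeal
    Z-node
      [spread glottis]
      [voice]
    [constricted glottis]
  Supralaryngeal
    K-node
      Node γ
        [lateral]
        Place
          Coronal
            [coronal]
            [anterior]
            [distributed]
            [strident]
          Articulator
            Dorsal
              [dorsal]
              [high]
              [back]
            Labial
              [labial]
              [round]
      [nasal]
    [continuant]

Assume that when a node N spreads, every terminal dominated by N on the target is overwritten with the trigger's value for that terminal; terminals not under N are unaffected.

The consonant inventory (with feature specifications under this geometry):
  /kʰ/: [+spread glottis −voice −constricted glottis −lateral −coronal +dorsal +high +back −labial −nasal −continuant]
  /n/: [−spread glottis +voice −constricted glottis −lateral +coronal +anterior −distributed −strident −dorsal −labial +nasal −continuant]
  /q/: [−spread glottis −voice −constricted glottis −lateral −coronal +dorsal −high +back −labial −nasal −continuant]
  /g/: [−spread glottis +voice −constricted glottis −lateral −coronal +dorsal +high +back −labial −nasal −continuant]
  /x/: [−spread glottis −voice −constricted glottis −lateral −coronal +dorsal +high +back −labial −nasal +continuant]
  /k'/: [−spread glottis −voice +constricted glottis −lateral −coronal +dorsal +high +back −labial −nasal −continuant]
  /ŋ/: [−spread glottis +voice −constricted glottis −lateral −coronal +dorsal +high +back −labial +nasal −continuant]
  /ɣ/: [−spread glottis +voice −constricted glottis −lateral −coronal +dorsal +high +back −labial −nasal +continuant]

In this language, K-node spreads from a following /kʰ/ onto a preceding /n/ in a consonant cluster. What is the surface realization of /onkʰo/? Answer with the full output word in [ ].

The K-node node dominates the terminals [lateral], [coronal], [anterior], [distributed], [strident], [dorsal], [high], [back], [labial], [round], [nasal].
The target acquires /kʰ/'s values for everything under K-node — [−lateral], [−coronal], [+dorsal], [+high], [+back], [−labial], [−nasal] — while keeping its own [spread glottis], [voice], [constricted glottis], ….
Among the inventory, only /g/ has exactly this specification, giving the surface form [ogkʰo].

[ogkʰo]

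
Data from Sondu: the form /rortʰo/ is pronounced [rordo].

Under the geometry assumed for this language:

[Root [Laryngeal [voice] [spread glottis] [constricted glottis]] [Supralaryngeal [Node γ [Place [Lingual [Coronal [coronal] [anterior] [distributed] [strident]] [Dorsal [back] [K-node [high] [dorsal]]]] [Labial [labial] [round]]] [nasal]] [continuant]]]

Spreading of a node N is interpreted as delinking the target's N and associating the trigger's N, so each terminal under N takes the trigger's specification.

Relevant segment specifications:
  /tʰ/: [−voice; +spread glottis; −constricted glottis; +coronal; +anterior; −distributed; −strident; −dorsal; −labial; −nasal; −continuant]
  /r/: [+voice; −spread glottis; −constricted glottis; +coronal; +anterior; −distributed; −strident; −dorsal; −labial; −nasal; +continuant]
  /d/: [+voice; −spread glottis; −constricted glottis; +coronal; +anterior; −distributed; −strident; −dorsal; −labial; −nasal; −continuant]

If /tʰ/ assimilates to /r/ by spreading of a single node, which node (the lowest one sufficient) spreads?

Feature comparison: [voice], [spread glottis] differ between /tʰ/ and [d]; the remaining terminals match.
Tracing each changed feature up the tree, the paths first meet at Laryngeal; any lower node misses at least one of them.
If Laryngeal spreads, every terminal under it takes /r/'s value, producing [d] as observed.
Since [continuant] is preserved even though /r/ disagrees there, no node above Laryngeal spread.

Laryngeal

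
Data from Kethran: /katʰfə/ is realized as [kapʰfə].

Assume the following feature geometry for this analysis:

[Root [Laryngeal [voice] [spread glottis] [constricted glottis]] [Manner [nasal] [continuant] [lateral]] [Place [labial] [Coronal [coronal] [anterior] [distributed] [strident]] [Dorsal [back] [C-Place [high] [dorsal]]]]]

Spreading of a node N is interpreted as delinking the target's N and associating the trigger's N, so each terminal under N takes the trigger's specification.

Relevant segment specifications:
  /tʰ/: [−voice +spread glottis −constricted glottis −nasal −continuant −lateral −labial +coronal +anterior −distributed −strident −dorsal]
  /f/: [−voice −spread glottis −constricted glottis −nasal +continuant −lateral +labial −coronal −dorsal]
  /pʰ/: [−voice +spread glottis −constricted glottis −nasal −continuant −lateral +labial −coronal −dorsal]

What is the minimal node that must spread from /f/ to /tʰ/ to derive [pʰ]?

Place

/tʰ/ and [pʰ] differ in [labial], [coronal], [anterior], [distributed], [strident]; every other specified feature is identical.
These terminals are all dominated by Place, and no proper subconstituent of Place covers them all; Place is their lowest common ancestor.
Delinking /tʰ/'s Place and associating /f/'s Place gives precisely the feature bundle of [pʰ].
Had Root spread, [continuant], [spread glottis] would have taken /f/'s values; they stay as in /tʰ/, confirming the spreading constituent is exactly Place.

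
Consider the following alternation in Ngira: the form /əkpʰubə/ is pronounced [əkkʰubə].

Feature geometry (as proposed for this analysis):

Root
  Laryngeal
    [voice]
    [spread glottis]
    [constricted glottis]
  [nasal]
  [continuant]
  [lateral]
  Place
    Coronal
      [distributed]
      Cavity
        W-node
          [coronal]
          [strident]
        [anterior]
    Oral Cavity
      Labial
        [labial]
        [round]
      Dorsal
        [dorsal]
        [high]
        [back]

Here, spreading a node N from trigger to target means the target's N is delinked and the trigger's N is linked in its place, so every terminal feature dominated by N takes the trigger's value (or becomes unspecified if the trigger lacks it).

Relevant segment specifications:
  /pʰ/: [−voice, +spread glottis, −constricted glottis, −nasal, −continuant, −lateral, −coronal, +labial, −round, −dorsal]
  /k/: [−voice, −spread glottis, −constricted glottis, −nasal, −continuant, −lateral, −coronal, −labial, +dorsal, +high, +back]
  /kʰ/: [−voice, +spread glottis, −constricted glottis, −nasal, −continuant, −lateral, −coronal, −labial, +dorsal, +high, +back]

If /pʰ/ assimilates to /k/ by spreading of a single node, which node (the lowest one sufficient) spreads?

/pʰ/ and [kʰ] differ in [labial], [round], [dorsal], [high], [back]; every other specified feature is identical.
Tracing each changed feature up the tree, the paths first meet at Oral Cavity; any lower node misses at least one of them.
If Oral Cavity spreads, every terminal under it takes /k/'s value, producing [kʰ] as observed.
[spread glottis] stays as in /pʰ/ although /k/ differs there, so no node dominating it spread; among the remaining candidates Oral Cavity is the lowest that derives the output.

Oral Cavity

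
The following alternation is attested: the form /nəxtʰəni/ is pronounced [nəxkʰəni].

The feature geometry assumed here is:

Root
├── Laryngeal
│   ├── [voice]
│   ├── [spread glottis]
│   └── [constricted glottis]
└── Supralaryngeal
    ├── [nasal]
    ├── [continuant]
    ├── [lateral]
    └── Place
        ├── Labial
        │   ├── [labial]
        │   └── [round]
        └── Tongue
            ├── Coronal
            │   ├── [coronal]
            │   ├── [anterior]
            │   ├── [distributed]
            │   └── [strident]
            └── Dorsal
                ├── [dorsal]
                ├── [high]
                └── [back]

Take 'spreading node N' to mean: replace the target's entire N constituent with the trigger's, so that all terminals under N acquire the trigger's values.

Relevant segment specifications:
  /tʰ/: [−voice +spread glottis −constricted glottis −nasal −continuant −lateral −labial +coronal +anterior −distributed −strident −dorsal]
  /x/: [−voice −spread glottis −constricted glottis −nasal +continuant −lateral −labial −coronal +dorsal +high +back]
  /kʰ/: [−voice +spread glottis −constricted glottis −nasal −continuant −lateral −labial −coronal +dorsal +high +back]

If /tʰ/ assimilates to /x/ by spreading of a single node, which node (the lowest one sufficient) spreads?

Tongue

Comparing /tʰ/ with its surface form [kʰ], the features that change are [coronal], [anterior], [distributed], [strident], [dorsal], [high], [back].
Tracing each changed feature up the tree, the paths first meet at Tongue; any lower node misses at least one of them.
If Tongue spreads, every terminal under it takes /x/'s value, producing [kʰ] as observed.
[spread glottis], [continuant] stay as in /tʰ/ although /x/ differs there, so no node dominating them spread; among the remaining candidates Tongue is the lowest that derives the output.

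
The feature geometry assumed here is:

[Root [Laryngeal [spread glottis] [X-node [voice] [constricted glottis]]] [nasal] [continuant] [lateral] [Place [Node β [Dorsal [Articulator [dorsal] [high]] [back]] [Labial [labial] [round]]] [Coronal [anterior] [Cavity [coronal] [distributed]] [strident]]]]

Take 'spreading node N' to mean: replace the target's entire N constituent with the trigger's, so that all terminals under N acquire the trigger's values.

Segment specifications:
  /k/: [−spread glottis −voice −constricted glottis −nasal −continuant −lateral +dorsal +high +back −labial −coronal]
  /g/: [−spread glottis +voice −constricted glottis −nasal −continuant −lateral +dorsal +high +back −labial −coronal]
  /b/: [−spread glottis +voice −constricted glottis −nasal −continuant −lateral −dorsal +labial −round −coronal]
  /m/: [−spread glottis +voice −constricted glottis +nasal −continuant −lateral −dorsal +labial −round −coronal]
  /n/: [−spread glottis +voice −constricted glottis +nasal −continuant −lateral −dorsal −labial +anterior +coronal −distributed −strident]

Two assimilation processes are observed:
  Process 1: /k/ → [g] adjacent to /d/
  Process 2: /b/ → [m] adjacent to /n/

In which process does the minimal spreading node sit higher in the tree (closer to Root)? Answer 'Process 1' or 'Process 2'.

Process 1 alters [voice]; the lowest dominating node is [voice] (depth 3 from Root).
Process 2: the feature that changes is [nasal]; the minimal node is [nasal] (depth 1).
[nasal] (depth 1) sits above [voice] (depth 3), making Process 2 the one with the higher spreading node.

Process 2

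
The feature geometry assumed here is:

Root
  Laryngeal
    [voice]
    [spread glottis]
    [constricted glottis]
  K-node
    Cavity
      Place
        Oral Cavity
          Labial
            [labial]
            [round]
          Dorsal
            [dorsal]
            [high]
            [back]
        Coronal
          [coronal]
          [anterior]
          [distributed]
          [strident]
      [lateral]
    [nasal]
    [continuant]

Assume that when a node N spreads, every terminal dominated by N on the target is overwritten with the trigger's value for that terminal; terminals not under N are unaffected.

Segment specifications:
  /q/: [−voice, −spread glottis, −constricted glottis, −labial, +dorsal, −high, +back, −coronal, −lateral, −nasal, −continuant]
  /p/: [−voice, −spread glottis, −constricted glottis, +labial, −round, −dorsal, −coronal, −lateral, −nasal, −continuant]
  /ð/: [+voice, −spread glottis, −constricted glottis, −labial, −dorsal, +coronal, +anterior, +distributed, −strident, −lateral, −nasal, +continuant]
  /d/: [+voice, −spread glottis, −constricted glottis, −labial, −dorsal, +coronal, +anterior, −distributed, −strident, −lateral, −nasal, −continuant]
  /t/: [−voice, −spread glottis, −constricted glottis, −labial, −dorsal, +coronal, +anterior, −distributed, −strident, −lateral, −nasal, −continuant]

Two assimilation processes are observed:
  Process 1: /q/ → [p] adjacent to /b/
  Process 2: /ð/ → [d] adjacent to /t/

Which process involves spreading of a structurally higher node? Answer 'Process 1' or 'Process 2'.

Process 2

Process 1: the features that change are [labial], [round], [dorsal], [high], [back]; the minimal node is Oral Cavity (depth 4).
Process 2 alters [continuant], [distributed]; the lowest common ancestor is K-node (depth 1 from Root).
K-node is closer to Root than Oral Cavity, so Process 2 spreads the higher node.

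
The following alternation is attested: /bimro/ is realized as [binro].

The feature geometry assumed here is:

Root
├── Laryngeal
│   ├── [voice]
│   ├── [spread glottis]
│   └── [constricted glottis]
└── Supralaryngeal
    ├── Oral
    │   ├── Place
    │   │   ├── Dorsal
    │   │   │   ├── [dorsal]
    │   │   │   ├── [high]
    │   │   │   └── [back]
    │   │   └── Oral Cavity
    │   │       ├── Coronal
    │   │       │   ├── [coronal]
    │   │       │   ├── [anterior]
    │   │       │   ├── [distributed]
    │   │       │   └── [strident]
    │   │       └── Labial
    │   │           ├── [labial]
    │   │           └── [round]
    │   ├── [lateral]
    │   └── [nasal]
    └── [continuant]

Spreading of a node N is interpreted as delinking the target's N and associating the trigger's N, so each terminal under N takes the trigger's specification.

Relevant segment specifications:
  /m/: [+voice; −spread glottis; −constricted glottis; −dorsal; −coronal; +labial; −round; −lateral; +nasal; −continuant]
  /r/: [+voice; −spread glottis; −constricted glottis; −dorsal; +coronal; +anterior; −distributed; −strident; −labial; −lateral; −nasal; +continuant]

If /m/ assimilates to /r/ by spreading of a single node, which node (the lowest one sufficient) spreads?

Feature comparison: [labial], [round], [coronal], [anterior], [distributed], [strident] differ between /m/ and [n]; the remaining terminals match.
In this geometry the lowest node dominating all of them is Oral Cavity: every daughter of Oral Cavity dominates only a proper subset, so no lower node suffices.
Spreading Oral Cavity from /r/ overwrites each of those terminals with /r/'s values, yielding exactly [n].
Features on which the two segments disagree outside Oral Cavity, such as [nasal], [continuant], are unchanged — nothing dominating them spread, and Oral Cavity is the minimal sufficient constituent.

Oral Cavity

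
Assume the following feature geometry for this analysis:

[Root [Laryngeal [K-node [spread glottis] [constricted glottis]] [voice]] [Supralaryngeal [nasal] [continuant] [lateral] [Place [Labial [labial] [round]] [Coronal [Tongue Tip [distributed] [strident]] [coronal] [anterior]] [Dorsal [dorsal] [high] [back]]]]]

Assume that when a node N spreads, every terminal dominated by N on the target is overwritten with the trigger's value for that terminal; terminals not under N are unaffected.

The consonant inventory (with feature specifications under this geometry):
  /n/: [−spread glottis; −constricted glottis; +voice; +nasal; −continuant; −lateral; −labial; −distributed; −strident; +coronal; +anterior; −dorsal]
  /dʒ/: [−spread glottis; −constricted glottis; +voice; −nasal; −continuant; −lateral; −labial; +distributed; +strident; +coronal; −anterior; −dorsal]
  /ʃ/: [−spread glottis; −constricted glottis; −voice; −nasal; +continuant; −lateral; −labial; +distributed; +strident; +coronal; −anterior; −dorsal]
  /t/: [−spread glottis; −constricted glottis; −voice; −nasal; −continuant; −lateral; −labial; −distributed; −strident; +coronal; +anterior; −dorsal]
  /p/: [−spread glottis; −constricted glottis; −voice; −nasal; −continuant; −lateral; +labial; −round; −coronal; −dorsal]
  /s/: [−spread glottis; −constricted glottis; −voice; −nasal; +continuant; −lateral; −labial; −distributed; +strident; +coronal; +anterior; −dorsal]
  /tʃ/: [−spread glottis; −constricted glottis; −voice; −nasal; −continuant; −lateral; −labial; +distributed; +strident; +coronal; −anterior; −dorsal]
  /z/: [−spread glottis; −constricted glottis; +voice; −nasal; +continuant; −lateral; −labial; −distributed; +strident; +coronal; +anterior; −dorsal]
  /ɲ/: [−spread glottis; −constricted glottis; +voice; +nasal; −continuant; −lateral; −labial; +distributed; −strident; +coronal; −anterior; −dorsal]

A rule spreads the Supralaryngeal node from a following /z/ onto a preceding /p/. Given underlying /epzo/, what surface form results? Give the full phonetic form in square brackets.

[eszo]

Terminals under Supralaryngeal in this geometry: [nasal], [continuant], [lateral], [labial], [round], [distributed], [strident], [coronal], [anterior], [dorsal], [high], [back].
Spreading Supralaryngeal from /z/ onto /p/ replaces those values with /z/'s: [−nasal], [+continuant], [−lateral], [−labial], [−distributed], [+strident], [+coronal], [+anterior], [−dorsal]. Features outside Supralaryngeal ([spread glottis], [constricted glottis], [voice]) stay as in /p/.
This feature bundle is that of [s], so /epzo/ surfaces as [eszo].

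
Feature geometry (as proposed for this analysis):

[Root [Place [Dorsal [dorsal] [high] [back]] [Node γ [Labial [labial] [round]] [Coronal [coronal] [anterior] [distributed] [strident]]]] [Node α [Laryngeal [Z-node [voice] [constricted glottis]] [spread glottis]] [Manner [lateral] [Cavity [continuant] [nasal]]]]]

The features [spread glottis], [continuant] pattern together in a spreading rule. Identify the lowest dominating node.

Node α

[spread glottis] is immediately dominated by Laryngeal.
[continuant] is immediately dominated by Cavity.
Node α is the lowest common ancestor — every listed feature sits under it, and no single subconstituent of Node α covers them all.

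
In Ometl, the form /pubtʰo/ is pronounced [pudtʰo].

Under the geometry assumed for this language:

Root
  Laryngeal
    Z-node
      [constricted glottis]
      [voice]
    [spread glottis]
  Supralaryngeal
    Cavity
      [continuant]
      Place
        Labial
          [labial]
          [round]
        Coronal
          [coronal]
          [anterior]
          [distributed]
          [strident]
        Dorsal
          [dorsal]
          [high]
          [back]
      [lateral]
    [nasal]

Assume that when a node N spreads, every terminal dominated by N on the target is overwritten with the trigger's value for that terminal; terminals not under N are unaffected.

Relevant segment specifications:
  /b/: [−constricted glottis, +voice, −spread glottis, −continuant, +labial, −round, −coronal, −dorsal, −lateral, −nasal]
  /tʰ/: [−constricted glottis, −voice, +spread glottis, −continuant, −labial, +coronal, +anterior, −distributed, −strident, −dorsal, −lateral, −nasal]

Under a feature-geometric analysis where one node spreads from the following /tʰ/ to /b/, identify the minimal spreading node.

Place

/b/ and [d] differ in [labial], [round], [coronal], [anterior], [distributed], [strident]; every other specified feature is identical.
These terminals are all dominated by Place, and no proper subconstituent of Place covers them all; Place is their lowest common ancestor.
Delinking /b/'s Place and associating /tʰ/'s Place gives precisely the feature bundle of [d].
Features on which the two segments disagree outside Place, such as [spread glottis], [voice], are unchanged — nothing dominating them spread, and Place is the minimal sufficient constituent.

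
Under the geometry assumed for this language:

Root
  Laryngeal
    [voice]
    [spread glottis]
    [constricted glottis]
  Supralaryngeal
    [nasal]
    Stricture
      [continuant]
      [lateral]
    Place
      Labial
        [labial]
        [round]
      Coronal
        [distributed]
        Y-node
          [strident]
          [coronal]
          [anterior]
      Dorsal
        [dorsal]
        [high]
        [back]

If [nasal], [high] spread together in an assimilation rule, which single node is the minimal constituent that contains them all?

Supralaryngeal

[nasal] lies under Supralaryngeal (below Supralaryngeal).
[high] lies under Dorsal (below Supralaryngeal).
Supralaryngeal is the lowest common ancestor — every listed feature sits under it, and no single subconstituent of Supralaryngeal covers them all.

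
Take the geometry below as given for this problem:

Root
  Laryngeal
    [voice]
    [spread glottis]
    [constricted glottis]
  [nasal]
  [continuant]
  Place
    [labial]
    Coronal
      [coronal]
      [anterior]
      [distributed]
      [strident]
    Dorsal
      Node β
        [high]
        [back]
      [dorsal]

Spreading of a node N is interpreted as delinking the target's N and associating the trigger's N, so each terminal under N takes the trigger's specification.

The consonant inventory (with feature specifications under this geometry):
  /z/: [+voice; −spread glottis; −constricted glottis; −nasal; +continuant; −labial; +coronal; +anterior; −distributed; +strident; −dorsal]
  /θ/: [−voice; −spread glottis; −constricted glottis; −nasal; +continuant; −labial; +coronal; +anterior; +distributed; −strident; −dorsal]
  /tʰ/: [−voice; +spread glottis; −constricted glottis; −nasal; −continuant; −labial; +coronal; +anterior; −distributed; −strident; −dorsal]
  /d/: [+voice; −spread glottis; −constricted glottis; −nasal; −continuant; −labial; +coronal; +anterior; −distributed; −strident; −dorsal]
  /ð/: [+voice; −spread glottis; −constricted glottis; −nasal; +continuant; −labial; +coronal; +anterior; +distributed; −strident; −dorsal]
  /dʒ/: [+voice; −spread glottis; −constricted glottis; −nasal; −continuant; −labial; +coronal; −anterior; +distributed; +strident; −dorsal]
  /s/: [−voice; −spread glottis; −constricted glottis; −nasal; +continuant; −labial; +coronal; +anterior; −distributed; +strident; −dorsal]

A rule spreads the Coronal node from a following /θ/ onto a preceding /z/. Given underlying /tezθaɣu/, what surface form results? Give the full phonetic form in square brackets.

[teðθaɣu]

Coronal immediately or transitively dominates [coronal], [anterior], [distributed], [strident].
After delinking /z/'s Coronal and linking /θ/'s, the affected terminals become [+coronal], [+anterior], [+distributed], [−strident]; [voice], [spread glottis], [constricted glottis], … (outside Coronal) are retained from /z/.
Among the inventory, only /ð/ has exactly this specification, giving the surface form [teðθaɣu].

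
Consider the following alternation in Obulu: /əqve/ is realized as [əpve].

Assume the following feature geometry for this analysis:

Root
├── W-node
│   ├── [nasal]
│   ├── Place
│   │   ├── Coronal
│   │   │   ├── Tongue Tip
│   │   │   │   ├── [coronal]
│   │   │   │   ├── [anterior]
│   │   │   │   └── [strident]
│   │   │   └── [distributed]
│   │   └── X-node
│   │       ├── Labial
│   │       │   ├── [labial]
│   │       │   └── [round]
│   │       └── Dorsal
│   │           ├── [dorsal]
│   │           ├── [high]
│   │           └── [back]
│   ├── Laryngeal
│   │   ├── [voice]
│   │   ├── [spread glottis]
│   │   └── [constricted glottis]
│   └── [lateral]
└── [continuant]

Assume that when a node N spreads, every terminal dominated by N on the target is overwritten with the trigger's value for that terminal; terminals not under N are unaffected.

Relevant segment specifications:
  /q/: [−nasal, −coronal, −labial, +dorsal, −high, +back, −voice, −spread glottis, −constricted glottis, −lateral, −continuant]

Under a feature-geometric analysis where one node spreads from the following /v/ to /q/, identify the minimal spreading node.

/q/ and [p] differ in [labial], [round], [dorsal], [high], [back]; every other specified feature is identical.
The smallest constituent containing every changed terminal is X-node — each of its daughters lacks at least one of the affected features.
If X-node spreads, every terminal under it takes /v/'s value, producing [p] as observed.
[voice], [continuant] stay as in /q/ although /v/ differs there, so no node dominating them spread; among the remaining candidates X-node is the lowest that derives the output.

X-node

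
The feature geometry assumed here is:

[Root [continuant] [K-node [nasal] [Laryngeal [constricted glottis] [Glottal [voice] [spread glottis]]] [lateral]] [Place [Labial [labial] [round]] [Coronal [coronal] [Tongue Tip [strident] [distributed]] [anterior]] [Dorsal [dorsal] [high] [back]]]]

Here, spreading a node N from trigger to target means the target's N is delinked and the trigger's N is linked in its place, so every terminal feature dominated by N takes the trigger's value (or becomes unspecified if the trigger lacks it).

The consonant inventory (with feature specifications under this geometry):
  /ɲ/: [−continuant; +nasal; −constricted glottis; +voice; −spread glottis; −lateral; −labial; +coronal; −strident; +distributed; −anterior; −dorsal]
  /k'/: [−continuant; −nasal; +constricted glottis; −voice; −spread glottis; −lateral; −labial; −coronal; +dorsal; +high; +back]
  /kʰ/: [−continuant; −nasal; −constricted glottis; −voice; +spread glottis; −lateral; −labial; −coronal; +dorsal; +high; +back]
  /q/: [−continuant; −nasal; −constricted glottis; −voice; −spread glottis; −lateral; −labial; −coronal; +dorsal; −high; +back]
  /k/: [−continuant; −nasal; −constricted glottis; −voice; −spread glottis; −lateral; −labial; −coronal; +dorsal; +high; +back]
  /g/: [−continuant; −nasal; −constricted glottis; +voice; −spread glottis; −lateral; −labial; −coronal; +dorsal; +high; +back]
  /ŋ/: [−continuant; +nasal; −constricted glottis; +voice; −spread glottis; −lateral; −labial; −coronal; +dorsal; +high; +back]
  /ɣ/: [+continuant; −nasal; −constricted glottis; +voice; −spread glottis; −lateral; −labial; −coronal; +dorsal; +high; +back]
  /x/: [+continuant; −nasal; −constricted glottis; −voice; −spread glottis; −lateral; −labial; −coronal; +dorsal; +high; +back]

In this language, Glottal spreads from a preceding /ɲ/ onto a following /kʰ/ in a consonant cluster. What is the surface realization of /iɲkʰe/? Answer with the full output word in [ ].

The Glottal node dominates the terminals [voice], [spread glottis].
Spreading Glottal from /ɲ/ onto /kʰ/ replaces those values with /ɲ/'s: [+voice], [−spread glottis]. Features outside Glottal ([continuant], [nasal], [constricted glottis], …) stay as in /kʰ/.
Among the inventory, only /g/ has exactly this specification, giving the surface form [iɲge].

[iɲge]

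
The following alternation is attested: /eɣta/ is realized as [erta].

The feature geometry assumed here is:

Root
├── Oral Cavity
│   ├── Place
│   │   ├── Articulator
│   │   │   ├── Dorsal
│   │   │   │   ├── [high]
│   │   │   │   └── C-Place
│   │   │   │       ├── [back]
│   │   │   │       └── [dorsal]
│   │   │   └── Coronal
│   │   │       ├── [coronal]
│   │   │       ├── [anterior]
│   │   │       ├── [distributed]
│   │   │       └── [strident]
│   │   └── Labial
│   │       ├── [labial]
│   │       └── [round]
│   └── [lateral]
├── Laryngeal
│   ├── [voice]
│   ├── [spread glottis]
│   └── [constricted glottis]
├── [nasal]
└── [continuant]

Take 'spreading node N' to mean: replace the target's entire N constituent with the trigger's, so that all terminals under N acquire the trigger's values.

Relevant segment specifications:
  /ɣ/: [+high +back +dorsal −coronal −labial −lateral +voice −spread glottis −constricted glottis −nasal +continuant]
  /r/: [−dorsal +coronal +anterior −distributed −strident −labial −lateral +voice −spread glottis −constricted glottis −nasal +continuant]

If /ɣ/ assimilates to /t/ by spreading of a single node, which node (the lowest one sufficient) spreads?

The alternation /ɣ/ → [r] changes [coronal], [anterior], [distributed], [strident], [dorsal], [high], [back] and nothing else.
Tracing each changed feature up the tree, the paths first meet at Articulator; any lower node misses at least one of them.
Spreading Articulator from /t/ overwrites each of those terminals with /t/'s values, yielding exactly [r].
Features on which the two segments disagree outside Articulator, such as [continuant], [voice], are unchanged — nothing dominating them spread, and Articulator is the minimal sufficient constituent.

Articulator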